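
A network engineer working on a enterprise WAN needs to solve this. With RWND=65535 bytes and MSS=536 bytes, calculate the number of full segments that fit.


Given: RWND = 65535 bytes, MSS = 536 bytes
Full segments = floor(RWND / MSS)
Full segments = floor(65535 / 536)
Full segments = floor(122.2668) = 122

122


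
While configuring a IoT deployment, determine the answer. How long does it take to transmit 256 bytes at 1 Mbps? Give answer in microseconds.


Given: packet = 256 bytes, bandwidth = 1 Mbps
Packet in bits = 256 * 8 = 2048 bits
Bandwidth = 1 * 10^6 = 1000000 bps
Time = 2048 / 1000000 seconds
Time in us = 2048 * 10^6 / 1000000 = 2048

2048


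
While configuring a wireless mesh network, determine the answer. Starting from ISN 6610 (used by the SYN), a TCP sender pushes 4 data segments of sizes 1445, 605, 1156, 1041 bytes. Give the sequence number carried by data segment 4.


The SYN occupies sequence number ISN = 6610, so the first data byte is ISN + 1 = 6611.
SEQ of data segment i = (ISN + 1) + sum of payload sizes of segments 1..i-1.
Segment 1: SEQ = 6611, payload = 1445 bytes
Segment 2: SEQ = 8056, payload = 605 bytes
Segment 3: SEQ = 8661, payload = 1156 bytes
Segment 4: SEQ = 9817, payload = 1041 bytes
SEQ of segment 4 = 6611 + 1445 + 605 + 1156 = 9817

9817


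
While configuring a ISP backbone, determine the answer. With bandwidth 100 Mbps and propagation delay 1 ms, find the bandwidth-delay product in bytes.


Given: bandwidth = 100 Mbps, delay = 1 ms
BDP in bits = 100 * 10^6 * 1 / 1000
BDP in bits = 100000
BDP in bytes = 100000 / 8 = 12500

12500


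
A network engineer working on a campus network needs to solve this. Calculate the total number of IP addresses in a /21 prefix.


Given: CIDR prefix /21
Host bits = 32 - 21 = 11
Total addresses = 2^11 = 2048

2048


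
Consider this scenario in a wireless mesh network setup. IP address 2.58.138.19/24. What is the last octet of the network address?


Given: IP = 2.58.138.19, prefix = /24
Subnet mask = 255.255.255.0
Last octet of IP: 19
Last octet of mask: 0
Network last octet = 19 AND 0 = 0

0


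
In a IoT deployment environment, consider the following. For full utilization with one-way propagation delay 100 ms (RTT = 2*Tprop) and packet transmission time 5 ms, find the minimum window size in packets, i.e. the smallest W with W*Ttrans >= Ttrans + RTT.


Given: Ttrans = 5 ms, RTT = 200 ms (= 2 * Tprop, Tprop = 100 ms)
Time until first ACK returns = Ttrans + RTT = 5 + 200 = 205 ms
Need W * Ttrans >= Ttrans + RTT  ->  W >= (Ttrans + RTT) / Ttrans
(Ttrans + RTT) / Ttrans = 205 / 5 = 41
W_min = ceil(41) = 41

41


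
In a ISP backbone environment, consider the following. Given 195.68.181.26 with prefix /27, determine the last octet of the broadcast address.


Given: IP = 195.68.181.26, prefix = /27
Host bits = 32 - 27 = 5
Network last octet = 26 AND mask = 0
Host part size = 2^5 - 1 = 31
Broadcast last octet = 0 OR 31 = 31

31


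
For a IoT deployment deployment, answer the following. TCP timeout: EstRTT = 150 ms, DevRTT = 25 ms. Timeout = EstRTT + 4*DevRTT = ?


Given: EstRTT = 150 ms, DevRTT = 25 ms
Timeout = EstRTT + 4 * DevRTT
4 * DevRTT = 4 * 25 = 100
Timeout = 150 + 100 = 250 ms

250


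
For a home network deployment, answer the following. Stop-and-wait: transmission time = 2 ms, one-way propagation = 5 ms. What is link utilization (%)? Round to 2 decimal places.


Given: Ttrans = 2 ms, Tprop = 5 ms
RTT = 2 * Tprop = 2 * 5 = 10 ms
U = Ttrans / (Ttrans + RTT)
U = 2 / (2 + 10)
U = 2 / 12 = 0.166667
U% = 16.67%

16.67


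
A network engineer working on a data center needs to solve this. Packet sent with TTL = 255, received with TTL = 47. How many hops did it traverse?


Given: initial TTL = 255, received TTL = 47
Hops = initial TTL - received TTL
Hops = 255 - 47 = 208

208


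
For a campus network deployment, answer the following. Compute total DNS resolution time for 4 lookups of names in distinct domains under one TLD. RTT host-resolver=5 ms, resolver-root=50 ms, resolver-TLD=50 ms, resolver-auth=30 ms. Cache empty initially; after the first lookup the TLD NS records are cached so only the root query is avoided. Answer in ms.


Lookup 1 (cold cache): local + root + TLD + auth = 5 + 50 + 50 + 30 = 135 ms
Lookups 2..4 (TLD NS cached -> skip root; new domain -> still ask TLD and auth): local + TLD + auth = 5 + 50 + 30 = 85 ms each
Remaining 3 lookups: 3 * 85 = 255 ms
Total = 135 + 255 = 390 ms

390


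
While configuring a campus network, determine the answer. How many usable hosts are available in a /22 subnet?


Given: subnet mask /22
Host bits = 32 - 22 = 10
Total addresses = 2^10 = 1024
Usable hosts = 1024 - 2 (network + broadcast) = 1022

1022


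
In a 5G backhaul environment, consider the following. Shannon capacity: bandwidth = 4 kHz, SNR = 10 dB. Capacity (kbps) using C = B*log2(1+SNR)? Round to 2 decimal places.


Given: B = 4 kHz, SNR = 10 dB
SNR linear = 10^(10/10) = 10
1 + SNR = 11
log2(11) = 3.4594316186
C = 4 * 1000 * 3.4594316186 = 13837.7265 bps
C = 13.837726 kbps -> 13.84 kbps (2 dp)

13.84


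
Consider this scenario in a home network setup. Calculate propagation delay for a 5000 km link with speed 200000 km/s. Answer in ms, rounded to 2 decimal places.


Given: distance = 5000 km, speed = 200000 km/s
Delay = distance / speed = 5000 / 200000 seconds
Delay in ms = 5000 * 1000 / 200000
Delay = 25.0000 ms
Rounded to 2 dp = 25.00 ms

25.00


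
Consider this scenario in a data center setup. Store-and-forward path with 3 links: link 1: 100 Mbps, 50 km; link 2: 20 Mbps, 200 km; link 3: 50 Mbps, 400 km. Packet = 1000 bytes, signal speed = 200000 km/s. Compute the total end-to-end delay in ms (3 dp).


Packet = 1000 bytes = 8000 bits. Store-and-forward: sum (t_trans + t_prop) per link.
Link 1: t_trans = 8000/(100*10^6) s = 0.0800 ms; t_prop = 50/200000 s = 0.2500 ms; subtotal = 0.3300 ms
Link 2: t_trans = 8000/(20*10^6) s = 0.4000 ms; t_prop = 200/200000 s = 1.0000 ms; subtotal = 1.4000 ms
Link 3: t_trans = 8000/(50*10^6) s = 0.1600 ms; t_prop = 400/200000 s = 2.0000 ms; subtotal = 2.1600 ms
End-to-end = 0.3300 + 1.4000 + 2.1600 = 3.8900 ms -> 3.890 ms (3 dp)

3.890


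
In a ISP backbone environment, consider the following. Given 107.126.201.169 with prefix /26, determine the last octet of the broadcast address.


Given: IP = 107.126.201.169, prefix = /26
Host bits = 32 - 26 = 6
Network last octet = 169 AND mask = 128
Host part size = 2^6 - 1 = 63
Broadcast last octet = 128 OR 63 = 191

191


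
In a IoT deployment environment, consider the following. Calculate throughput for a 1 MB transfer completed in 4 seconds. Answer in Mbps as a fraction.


Given: file = 1 MB, time = 4 s
File in Mb = 1 * 8 = 8 Mb
Throughput = 8 / 4 Mbps
Throughput = 2 Mbps

2


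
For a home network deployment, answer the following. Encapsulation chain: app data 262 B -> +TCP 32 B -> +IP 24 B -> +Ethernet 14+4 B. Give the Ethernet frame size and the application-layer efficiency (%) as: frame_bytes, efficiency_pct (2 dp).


TCP segment = 262 + 32 = 294 B
IP packet = 294 + 24 = 318 B
Ethernet frame = 318 + 14 + 4 = 336 B
Efficiency = app / frame = 262 / 336 = 0.779762 = 77.9762% -> 77.98% (2 dp)

336, 77.98


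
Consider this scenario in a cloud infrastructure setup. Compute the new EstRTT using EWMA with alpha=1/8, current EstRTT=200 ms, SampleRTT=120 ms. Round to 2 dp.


Given: EstRTT = 200 ms, SampleRTT = 120 ms, alpha = 1/8
New EstRTT = (1 - alpha) * EstRTT + alpha * SampleRTT
(7/8) * 200 = 175
(1/8) * 120 = 15
New EstRTT = 175 + 15 = 190 ms -> 190.00 ms (2 dp)

190.00


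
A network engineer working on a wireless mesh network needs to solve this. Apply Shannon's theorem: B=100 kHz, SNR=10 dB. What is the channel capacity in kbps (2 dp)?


Given: B = 100 kHz, SNR = 10 dB
SNR linear = 10^(10/10) = 10
1 + SNR = 11
log2(11) = 3.4594316186
C = 100 * 1000 * 3.4594316186 = 345943.1619 bps
C = 345.943162 kbps -> 345.94 kbps (2 dp)

345.94


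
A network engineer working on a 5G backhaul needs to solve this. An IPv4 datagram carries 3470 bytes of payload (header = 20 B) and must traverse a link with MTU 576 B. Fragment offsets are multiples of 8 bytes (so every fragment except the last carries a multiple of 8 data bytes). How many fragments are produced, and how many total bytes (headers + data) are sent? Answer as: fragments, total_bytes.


Max data per non-final fragment = floor((MTU - header)/8)*8 = floor((576 - 20)/8)*8 = floor(556/8)*8 = 552 B
Final fragment needs no 8-byte alignment: it can carry up to MTU - header = 556 B
Non-final fragments needed = ceil((payload - 556) / 552) = ceil(2914/552) = ceil(5.2790) = 6
Number of fragments = 6 + 1 = 7
Fragment sizes (data): 6 * 552 B + 158 B (last, 158 <= 556 OK)
Total bytes sent = payload + n_frags * header = 3470 + 7*20 = 3470 + 140 = 3610 B

7, 3610


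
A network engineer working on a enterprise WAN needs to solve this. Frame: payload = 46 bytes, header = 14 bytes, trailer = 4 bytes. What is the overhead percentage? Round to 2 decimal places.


Given: payload = 46 B, header = 14 B, trailer = 4 B
Overhead bytes = header + trailer = 14 + 4 = 18
Total frame = payload + overhead = 46 + 18 = 64
Overhead % = 18 / 64 * 100 = 28.1250% -> 28.13% (2 dp)

28.13


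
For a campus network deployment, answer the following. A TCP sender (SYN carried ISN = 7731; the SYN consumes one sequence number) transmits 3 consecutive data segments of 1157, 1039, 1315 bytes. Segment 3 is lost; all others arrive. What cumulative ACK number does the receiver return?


SYN uses sequence number 7731; first data byte = ISN + 1 = 7732.
Segment 1: SEQ = 7732, len = 1157 B, covers [7732, 8888]
Segment 2: SEQ = 8889, len = 1039 B, covers [8889, 9927]
Segment 3: SEQ = 9928, len = 1315 B, covers [9928, 11242] [LOST]
In-order data received: bytes [7732, 9927] (segments 1..2).
Segment 3 missing -> gap begins at byte 9928.
Cumulative ACK = next expected in-order byte = 7732 + 1157 + 1039 = 9928

9928


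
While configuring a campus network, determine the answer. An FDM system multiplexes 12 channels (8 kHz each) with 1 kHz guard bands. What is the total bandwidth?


Given: 12 channels, 8 kHz each, guard = 1 kHz
Channel bandwidth = 12 * 8 = 96 kHz
Guard bands = 11 gaps * 1 kHz = 11 kHz
Total = 96 + 11 = 107 kHz

107


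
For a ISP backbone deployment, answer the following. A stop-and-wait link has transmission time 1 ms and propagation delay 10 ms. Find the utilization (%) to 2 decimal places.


Given: Ttrans = 1 ms, Tprop = 10 ms
RTT = 2 * Tprop = 2 * 10 = 20 ms
U = Ttrans / (Ttrans + RTT)
U = 1 / (1 + 20)
U = 1 / 21 = 0.047619
U% = 4.76%

4.76


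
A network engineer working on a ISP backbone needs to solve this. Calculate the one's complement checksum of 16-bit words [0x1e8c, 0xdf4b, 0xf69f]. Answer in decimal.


Given words: [0x1e8c, 0xdf4b, 0xf69f]
Step 1: Sum all words
Raw sum = 7820 + 57163 + 63135 = 128118
Step 2: Fold carry: (62582 + 1) = 62583
One's complement = ~62583 & 0xFFFF = 2952

2952


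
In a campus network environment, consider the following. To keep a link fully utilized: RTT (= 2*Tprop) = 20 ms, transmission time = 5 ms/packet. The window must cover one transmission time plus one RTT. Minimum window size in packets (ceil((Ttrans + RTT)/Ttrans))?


Given: Ttrans = 5 ms, RTT = 20 ms (= 2 * Tprop, Tprop = 10 ms)
Time until first ACK returns = Ttrans + RTT = 5 + 20 = 25 ms
Need W * Ttrans >= Ttrans + RTT  ->  W >= (Ttrans + RTT) / Ttrans
(Ttrans + RTT) / Ttrans = 25 / 5 = 5
W_min = ceil(5) = 5

5


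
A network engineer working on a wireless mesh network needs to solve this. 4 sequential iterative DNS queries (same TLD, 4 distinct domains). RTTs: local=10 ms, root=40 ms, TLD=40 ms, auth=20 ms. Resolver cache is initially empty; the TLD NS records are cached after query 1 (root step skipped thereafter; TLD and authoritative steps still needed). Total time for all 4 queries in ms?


Lookup 1 (cold cache): local + root + TLD + auth = 10 + 40 + 40 + 20 = 110 ms
Lookups 2..4 (TLD NS cached -> skip root; new domain -> still ask TLD and auth): local + TLD + auth = 10 + 40 + 20 = 70 ms each
Remaining 3 lookups: 3 * 70 = 210 ms
Total = 110 + 210 = 320 ms

320


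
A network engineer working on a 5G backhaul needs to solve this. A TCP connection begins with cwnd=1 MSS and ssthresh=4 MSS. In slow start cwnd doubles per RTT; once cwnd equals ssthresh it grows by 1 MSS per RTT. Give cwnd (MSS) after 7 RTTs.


RTT 0: cwnd = 1 MSS (initial)
RTT 1: cwnd = 2 MSS (slow start, doubled)
RTT 2: cwnd = 4 MSS (slow start, doubled)
RTT 3: cwnd = 5 MSS (congestion avoidance, +1)
RTT 4: cwnd = 6 MSS (congestion avoidance, +1)
RTT 5: cwnd = 7 MSS (congestion avoidance, +1)
RTT 6: cwnd = 8 MSS (congestion avoidance, +1)
RTT 7: cwnd = 9 MSS (congestion avoidance, +1)

9


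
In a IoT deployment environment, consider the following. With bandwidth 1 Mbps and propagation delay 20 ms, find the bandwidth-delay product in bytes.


Given: bandwidth = 1 Mbps, delay = 20 ms
BDP in bits = 1 * 10^6 * 20 / 1000
BDP in bits = 20000
BDP in bytes = 20000 / 8 = 2500

2500


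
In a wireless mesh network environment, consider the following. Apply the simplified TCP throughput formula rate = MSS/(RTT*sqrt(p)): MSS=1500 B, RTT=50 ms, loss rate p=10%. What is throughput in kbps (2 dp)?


Given: MSS = 1500 bytes, RTT = 50 ms, loss = 10%
RTT in seconds = 50 / 1000 = 0.05
Loss rate = 10% = 0.1
sqrt(loss) = sqrt(0.1) = 0.316227766017
Throughput (bytes/s) = 1500 / (0.05 * 0.316227766017) = 94868.3298
Throughput (kbps) = 94868.3298 * 8 / 1000 = 758.946638 -> 758.95 kbps (2 dp)

758.95


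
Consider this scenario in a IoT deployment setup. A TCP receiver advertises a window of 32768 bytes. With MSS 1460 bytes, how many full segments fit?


Given: RWND = 32768 bytes, MSS = 1460 bytes
Full segments = floor(RWND / MSS)
Full segments = floor(32768 / 1460)
Full segments = floor(22.4438) = 22

22


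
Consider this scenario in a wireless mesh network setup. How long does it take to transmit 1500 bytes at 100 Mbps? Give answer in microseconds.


Given: packet = 1500 bytes, bandwidth = 100 Mbps
Packet in bits = 1500 * 8 = 12000 bits
Bandwidth = 100 * 10^6 = 100000000 bps
Time = 12000 / 100000000 seconds
Time in us = 12000 * 10^6 / 100000000 = 120

120


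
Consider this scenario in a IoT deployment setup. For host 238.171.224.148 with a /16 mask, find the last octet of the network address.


Given: IP = 238.171.224.148, prefix = /16
Subnet mask = 255.255.0.0
Last octet of IP: 148
Last octet of mask: 0
Network last octet = 148 AND 0 = 0

0


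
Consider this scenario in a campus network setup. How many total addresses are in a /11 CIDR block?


Given: CIDR prefix /11
Host bits = 32 - 11 = 21
Total addresses = 2^21 = 2097152

2097152


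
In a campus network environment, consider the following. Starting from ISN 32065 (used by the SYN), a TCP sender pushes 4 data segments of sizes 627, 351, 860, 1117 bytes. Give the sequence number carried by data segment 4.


The SYN occupies sequence number ISN = 32065, so the first data byte is ISN + 1 = 32066.
SEQ of data segment i = (ISN + 1) + sum of payload sizes of segments 1..i-1.
Segment 1: SEQ = 32066, payload = 627 bytes
Segment 2: SEQ = 32693, payload = 351 bytes
Segment 3: SEQ = 33044, payload = 860 bytes
Segment 4: SEQ = 33904, payload = 1117 bytes
SEQ of segment 4 = 32066 + 627 + 351 + 860 = 33904

33904


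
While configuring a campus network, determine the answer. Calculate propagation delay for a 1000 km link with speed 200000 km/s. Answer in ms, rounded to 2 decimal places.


Given: distance = 1000 km, speed = 200000 km/s
Delay = distance / speed = 1000 / 200000 seconds
Delay in ms = 1000 * 1000 / 200000
Delay = 5.0000 ms
Rounded to 2 dp = 5.00 ms

5.00


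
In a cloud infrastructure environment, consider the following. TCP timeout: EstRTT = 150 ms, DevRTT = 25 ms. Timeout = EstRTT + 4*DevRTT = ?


Given: EstRTT = 150 ms, DevRTT = 25 ms
Timeout = EstRTT + 4 * DevRTT
4 * DevRTT = 4 * 25 = 100
Timeout = 150 + 100 = 250 ms

250


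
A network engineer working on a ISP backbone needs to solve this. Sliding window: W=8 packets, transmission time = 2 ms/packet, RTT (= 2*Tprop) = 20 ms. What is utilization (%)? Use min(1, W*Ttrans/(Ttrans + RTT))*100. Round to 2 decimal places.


Given: W = 8, Ttrans = 2 ms, RTT = 20 ms (= 2 * Tprop, Tprop = 10 ms)
Cycle time = Ttrans + RTT = 2 + 20 = 22 ms (first packet sent until its ACK returns)
W * Ttrans = 8 * 2 = 16 ms of sending per cycle
W * Ttrans / (Ttrans + RTT) = 16 / 22 = 0.727273
U = min(1, 0.727273) = 0.727273
U% = 72.73%

72.73


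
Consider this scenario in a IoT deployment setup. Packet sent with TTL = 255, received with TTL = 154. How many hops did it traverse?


Given: initial TTL = 255, received TTL = 154
Hops = initial TTL - received TTL
Hops = 255 - 154 = 101

101


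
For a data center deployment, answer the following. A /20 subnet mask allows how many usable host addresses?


Given: subnet mask /20
Host bits = 32 - 20 = 12
Total addresses = 2^12 = 4096
Usable hosts = 4096 - 2 (network + broadcast) = 4094

4094


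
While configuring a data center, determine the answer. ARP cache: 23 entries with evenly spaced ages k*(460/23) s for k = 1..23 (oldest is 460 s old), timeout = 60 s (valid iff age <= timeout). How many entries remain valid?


Ages are k * 460/23 s for k = 1..23 (spacing = 20.0000 s).
Entry k is valid iff k * 460/23 <= 60 iff k <= 23 * 60 / 460 = 3.0000
n_valid = floor(3.0000) = 3
(n_stale = 23 - 3 = 20)

3


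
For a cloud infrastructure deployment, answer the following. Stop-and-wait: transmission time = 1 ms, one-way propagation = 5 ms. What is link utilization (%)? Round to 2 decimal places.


Given: Ttrans = 1 ms, Tprop = 5 ms
RTT = 2 * Tprop = 2 * 5 = 10 ms
U = Ttrans / (Ttrans + RTT)
U = 1 / (1 + 10)
U = 1 / 11 = 0.090909
U% = 9.09%

9.09


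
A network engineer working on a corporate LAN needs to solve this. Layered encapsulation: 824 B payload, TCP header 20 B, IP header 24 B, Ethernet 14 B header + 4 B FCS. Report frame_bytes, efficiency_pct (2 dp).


TCP segment = 824 + 20 = 844 B
IP packet = 844 + 24 = 868 B
Ethernet frame = 868 + 14 + 4 = 886 B
Efficiency = app / frame = 824 / 886 = 0.930023 = 93.0023% -> 93.00% (2 dp)

886, 93.00


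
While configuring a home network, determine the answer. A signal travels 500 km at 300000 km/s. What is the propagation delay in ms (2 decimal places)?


Given: distance = 500 km, speed = 300000 km/s
Delay = distance / speed = 500 / 300000 seconds
Delay in ms = 500 * 1000 / 300000
Delay = 1.6667 ms
Rounded to 2 dp = 1.67 ms

1.67


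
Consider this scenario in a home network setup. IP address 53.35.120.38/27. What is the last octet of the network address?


Given: IP = 53.35.120.38, prefix = /27
Subnet mask = 255.255.255.224
Last octet of IP: 38
Last octet of mask: 224
Network last octet = 38 AND 224 = 32

32


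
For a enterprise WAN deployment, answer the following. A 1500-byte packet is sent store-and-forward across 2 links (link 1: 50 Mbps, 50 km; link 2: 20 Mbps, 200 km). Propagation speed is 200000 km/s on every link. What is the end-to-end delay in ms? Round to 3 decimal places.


Packet = 1500 bytes = 12000 bits. Store-and-forward: sum (t_trans + t_prop) per link.
Link 1: t_trans = 12000/(50*10^6) s = 0.2400 ms; t_prop = 50/200000 s = 0.2500 ms; subtotal = 0.4900 ms
Link 2: t_trans = 12000/(20*10^6) s = 0.6000 ms; t_prop = 200/200000 s = 1.0000 ms; subtotal = 1.6000 ms
End-to-end = 0.4900 + 1.6000 = 2.0900 ms -> 2.090 ms (3 dp)

2.090


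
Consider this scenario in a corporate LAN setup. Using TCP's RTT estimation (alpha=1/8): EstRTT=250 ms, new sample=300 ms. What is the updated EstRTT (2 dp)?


Given: EstRTT = 250 ms, SampleRTT = 300 ms, alpha = 1/8
New EstRTT = (1 - alpha) * EstRTT + alpha * SampleRTT
(7/8) * 250 = 218.75
(1/8) * 300 = 37.5
New EstRTT = 218.75 + 37.5 = 256.25 ms -> 256.25 ms (2 dp)

256.25


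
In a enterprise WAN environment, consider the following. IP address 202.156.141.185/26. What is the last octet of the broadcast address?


Given: IP = 202.156.141.185, prefix = /26
Host bits = 32 - 26 = 6
Network last octet = 185 AND mask = 128
Host part size = 2^6 - 1 = 63
Broadcast last octet = 128 OR 63 = 191

191


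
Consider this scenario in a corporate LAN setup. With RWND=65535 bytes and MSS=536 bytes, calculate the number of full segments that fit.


Given: RWND = 65535 bytes, MSS = 536 bytes
Full segments = floor(RWND / MSS)
Full segments = floor(65535 / 536)
Full segments = floor(122.2668) = 122

122


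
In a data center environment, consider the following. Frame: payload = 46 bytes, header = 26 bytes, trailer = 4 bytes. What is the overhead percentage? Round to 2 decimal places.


Given: payload = 46 B, header = 26 B, trailer = 4 B
Overhead bytes = header + trailer = 26 + 4 = 30
Total frame = payload + overhead = 46 + 30 = 76
Overhead % = 30 / 76 * 100 = 39.4737% -> 39.47% (2 dp)

39.47


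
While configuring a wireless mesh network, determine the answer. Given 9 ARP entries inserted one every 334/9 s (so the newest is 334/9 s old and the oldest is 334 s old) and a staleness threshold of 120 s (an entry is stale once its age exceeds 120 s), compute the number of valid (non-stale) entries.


Ages are k * 334/9 s for k = 1..9 (spacing = 37.1111 s).
Entry k is valid iff k * 334/9 <= 120 iff k <= 9 * 120 / 334 = 3.2335
n_valid = floor(3.2335) = 3
(n_stale = 9 - 3 = 6)

3


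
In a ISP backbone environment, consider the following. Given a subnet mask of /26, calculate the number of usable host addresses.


Given: subnet mask /26
Host bits = 32 - 26 = 6
Total addresses = 2^6 = 64
Usable hosts = 64 - 2 (network + broadcast) = 62

62


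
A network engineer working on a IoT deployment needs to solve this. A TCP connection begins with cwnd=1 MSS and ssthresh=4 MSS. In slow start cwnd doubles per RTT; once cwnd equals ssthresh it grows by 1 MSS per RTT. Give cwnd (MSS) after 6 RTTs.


RTT 0: cwnd = 1 MSS (initial)
RTT 1: cwnd = 2 MSS (slow start, doubled)
RTT 2: cwnd = 4 MSS (slow start, doubled)
RTT 3: cwnd = 5 MSS (congestion avoidance, +1)
RTT 4: cwnd = 6 MSS (congestion avoidance, +1)
RTT 5: cwnd = 7 MSS (congestion avoidance, +1)
RTT 6: cwnd = 8 MSS (congestion avoidance, +1)

8


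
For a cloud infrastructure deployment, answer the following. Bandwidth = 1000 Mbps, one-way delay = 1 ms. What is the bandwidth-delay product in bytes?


Given: bandwidth = 1000 Mbps, delay = 1 ms
BDP in bits = 1000 * 10^6 * 1 / 1000
BDP in bits = 1000000
BDP in bytes = 1000000 / 8 = 125000

125000


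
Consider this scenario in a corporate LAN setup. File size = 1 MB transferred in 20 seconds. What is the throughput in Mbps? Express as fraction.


Given: file = 1 MB, time = 20 s
File in Mb = 1 * 8 = 8 Mb
Throughput = 8 / 20 Mbps
Throughput = 2/5 Mbps

2/5


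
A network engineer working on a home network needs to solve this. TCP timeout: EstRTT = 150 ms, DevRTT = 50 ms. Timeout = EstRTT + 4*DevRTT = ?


Given: EstRTT = 150 ms, DevRTT = 50 ms
Timeout = EstRTT + 4 * DevRTT
4 * DevRTT = 4 * 50 = 200
Timeout = 150 + 200 = 350 ms

350


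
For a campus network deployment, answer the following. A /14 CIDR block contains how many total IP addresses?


Given: CIDR prefix /14
Host bits = 32 - 14 = 18
Total addresses = 2^18 = 262144

262144


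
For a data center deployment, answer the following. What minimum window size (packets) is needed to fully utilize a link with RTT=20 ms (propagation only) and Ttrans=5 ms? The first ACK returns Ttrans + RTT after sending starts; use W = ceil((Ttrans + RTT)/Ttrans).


Given: Ttrans = 5 ms, RTT = 20 ms (= 2 * Tprop, Tprop = 10 ms)
Time until first ACK returns = Ttrans + RTT = 5 + 20 = 25 ms
Need W * Ttrans >= Ttrans + RTT  ->  W >= (Ttrans + RTT) / Ttrans
(Ttrans + RTT) / Ttrans = 25 / 5 = 5
W_min = ceil(5) = 5

5


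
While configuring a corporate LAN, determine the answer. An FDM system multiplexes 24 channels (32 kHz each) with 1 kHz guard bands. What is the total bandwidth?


Given: 24 channels, 32 kHz each, guard = 1 kHz
Channel bandwidth = 24 * 32 = 768 kHz
Guard bands = 23 gaps * 1 kHz = 23 kHz
Total = 768 + 23 = 791 kHz

791


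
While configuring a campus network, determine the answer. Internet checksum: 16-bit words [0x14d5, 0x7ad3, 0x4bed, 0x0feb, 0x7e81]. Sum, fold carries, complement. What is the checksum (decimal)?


Given words: [0x14d5, 0x7ad3, 0x4bed, 0x0feb, 0x7e81]
Step 1: Sum all words
Raw sum = 5333 + 31443 + 19437 + 4075 + 32385 = 92673
Step 2: Fold carry: (27137 + 1) = 27138
One's complement = ~27138 & 0xFFFF = 38397

38397


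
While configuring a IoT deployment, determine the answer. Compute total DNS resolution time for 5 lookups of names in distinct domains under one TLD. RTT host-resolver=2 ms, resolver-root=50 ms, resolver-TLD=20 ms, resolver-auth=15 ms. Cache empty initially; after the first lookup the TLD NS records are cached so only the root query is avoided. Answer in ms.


Lookup 1 (cold cache): local + root + TLD + auth = 2 + 50 + 20 + 15 = 87 ms
Lookups 2..5 (TLD NS cached -> skip root; new domain -> still ask TLD and auth): local + TLD + auth = 2 + 20 + 15 = 37 ms each
Remaining 4 lookups: 4 * 37 = 148 ms
Total = 87 + 148 = 235 ms

235


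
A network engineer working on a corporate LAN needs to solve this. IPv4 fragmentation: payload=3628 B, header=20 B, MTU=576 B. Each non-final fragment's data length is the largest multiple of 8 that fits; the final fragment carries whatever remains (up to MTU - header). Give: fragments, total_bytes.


Max data per non-final fragment = floor((MTU - header)/8)*8 = floor((576 - 20)/8)*8 = floor(556/8)*8 = 552 B
Final fragment needs no 8-byte alignment: it can carry up to MTU - header = 556 B
Non-final fragments needed = ceil((payload - 556) / 552) = ceil(3072/552) = ceil(5.5652) = 6
Number of fragments = 6 + 1 = 7
Fragment sizes (data): 6 * 552 B + 316 B (last, 316 <= 556 OK)
Total bytes sent = payload + n_frags * header = 3628 + 7*20 = 3628 + 140 = 3768 B

7, 3768


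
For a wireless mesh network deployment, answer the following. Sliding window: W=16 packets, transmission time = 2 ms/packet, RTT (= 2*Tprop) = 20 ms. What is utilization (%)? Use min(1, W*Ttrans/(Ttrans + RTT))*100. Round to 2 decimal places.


Given: W = 16, Ttrans = 2 ms, RTT = 20 ms (= 2 * Tprop, Tprop = 10 ms)
Cycle time = Ttrans + RTT = 2 + 20 = 22 ms (first packet sent until its ACK returns)
W * Ttrans = 16 * 2 = 32 ms of sending per cycle
W * Ttrans / (Ttrans + RTT) = 32 / 22 = 1.454545
U = min(1, 1.454545) = 1.000000
U% = 100.00%

100.00


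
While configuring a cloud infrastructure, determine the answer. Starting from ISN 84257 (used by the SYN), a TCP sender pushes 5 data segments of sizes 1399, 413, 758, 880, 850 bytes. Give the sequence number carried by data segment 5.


The SYN occupies sequence number ISN = 84257, so the first data byte is ISN + 1 = 84258.
SEQ of data segment i = (ISN + 1) + sum of payload sizes of segments 1..i-1.
Segment 1: SEQ = 84258, payload = 1399 bytes
Segment 2: SEQ = 85657, payload = 413 bytes
Segment 3: SEQ = 86070, payload = 758 bytes
Segment 4: SEQ = 86828, payload = 880 bytes
Segment 5: SEQ = 87708, payload = 850 bytes
SEQ of segment 5 = 84258 + 1399 + 413 + 758 + 880 = 87708

87708


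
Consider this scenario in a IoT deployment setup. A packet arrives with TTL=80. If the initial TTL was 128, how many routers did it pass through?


Given: initial TTL = 128, received TTL = 80
Hops = initial TTL - received TTL
Hops = 128 - 80 = 48

48


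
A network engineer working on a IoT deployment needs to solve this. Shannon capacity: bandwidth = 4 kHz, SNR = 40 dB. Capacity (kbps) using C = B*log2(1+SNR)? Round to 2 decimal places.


Given: B = 4 kHz, SNR = 40 dB
SNR linear = 10^(40/10) = 10000
1 + SNR = 10001
log2(10001) = 13.2878566418
C = 4 * 1000 * 13.2878566418 = 53151.4266 bps
C = 53.151427 kbps -> 53.15 kbps (2 dp)

53.15


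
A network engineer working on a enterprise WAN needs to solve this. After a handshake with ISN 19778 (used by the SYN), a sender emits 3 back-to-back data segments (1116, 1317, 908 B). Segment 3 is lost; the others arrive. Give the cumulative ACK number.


SYN uses sequence number 19778; first data byte = ISN + 1 = 19779.
Segment 1: SEQ = 19779, len = 1116 B, covers [19779, 20894]
Segment 2: SEQ = 20895, len = 1317 B, covers [20895, 22211]
Segment 3: SEQ = 22212, len = 908 B, covers [22212, 23119] [LOST]
In-order data received: bytes [19779, 22211] (segments 1..2).
Segment 3 missing -> gap begins at byte 22212.
Cumulative ACK = next expected in-order byte = 19779 + 1116 + 1317 = 22212

22212


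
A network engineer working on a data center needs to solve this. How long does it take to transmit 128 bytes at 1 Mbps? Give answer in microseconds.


Given: packet = 128 bytes, bandwidth = 1 Mbps
Packet in bits = 128 * 8 = 1024 bits
Bandwidth = 1 * 10^6 = 1000000 bps
Time = 1024 / 1000000 seconds
Time in us = 1024 * 10^6 / 1000000 = 1024

1024


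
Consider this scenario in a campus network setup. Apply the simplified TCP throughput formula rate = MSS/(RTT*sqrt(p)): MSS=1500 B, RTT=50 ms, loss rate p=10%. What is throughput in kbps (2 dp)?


Given: MSS = 1500 bytes, RTT = 50 ms, loss = 10%
RTT in seconds = 50 / 1000 = 0.05
Loss rate = 10% = 0.1
sqrt(loss) = sqrt(0.1) = 0.316227766017
Throughput (bytes/s) = 1500 / (0.05 * 0.316227766017) = 94868.3298
Throughput (kbps) = 94868.3298 * 8 / 1000 = 758.946638 -> 758.95 kbps (2 dp)

758.95


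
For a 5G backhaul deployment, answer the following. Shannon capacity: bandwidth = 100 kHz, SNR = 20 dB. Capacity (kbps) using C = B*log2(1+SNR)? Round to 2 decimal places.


Given: B = 100 kHz, SNR = 20 dB
SNR linear = 10^(20/10) = 100
1 + SNR = 101
log2(101) = 6.6582114828
C = 100 * 1000 * 6.6582114828 = 665821.1483 bps
C = 665.821148 kbps -> 665.82 kbps (2 dp)

665.82


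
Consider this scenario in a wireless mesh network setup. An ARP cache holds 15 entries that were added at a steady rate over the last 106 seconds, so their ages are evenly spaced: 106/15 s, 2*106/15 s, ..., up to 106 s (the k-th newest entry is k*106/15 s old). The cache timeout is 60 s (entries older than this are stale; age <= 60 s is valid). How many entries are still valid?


Ages are k * 106/15 s for k = 1..15 (spacing = 7.0667 s).
Entry k is valid iff k * 106/15 <= 60 iff k <= 15 * 60 / 106 = 8.4906
n_valid = floor(8.4906) = 8
(n_stale = 15 - 8 = 7)

8


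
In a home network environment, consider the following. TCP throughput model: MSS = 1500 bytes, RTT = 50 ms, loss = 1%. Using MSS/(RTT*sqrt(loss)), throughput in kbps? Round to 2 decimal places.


Given: MSS = 1500 bytes, RTT = 50 ms, loss = 1%
RTT in seconds = 50 / 1000 = 0.05
Loss rate = 1% = 0.01
sqrt(loss) = sqrt(0.01) = 0.1
Throughput (bytes/s) = 1500 / (0.05 * 0.1) = 300000.0000
Throughput (kbps) = 300000.0000 * 8 / 1000 = 2400.000000 -> 2400.00 kbps (2 dp)

2400.00


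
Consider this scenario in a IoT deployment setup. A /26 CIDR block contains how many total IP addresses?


Given: CIDR prefix /26
Host bits = 32 - 26 = 6
Total addresses = 2^6 = 64

64


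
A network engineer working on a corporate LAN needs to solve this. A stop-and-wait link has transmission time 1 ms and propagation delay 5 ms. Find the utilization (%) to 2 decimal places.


Given: Ttrans = 1 ms, Tprop = 5 ms
RTT = 2 * Tprop = 2 * 5 = 10 ms
U = Ttrans / (Ttrans + RTT)
U = 1 / (1 + 10)
U = 1 / 11 = 0.090909
U% = 9.09%

9.09


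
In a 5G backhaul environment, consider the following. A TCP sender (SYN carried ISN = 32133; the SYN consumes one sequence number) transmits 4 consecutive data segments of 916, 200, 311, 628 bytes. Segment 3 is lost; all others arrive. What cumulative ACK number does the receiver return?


SYN uses sequence number 32133; first data byte = ISN + 1 = 32134.
Segment 1: SEQ = 32134, len = 916 B, covers [32134, 33049]
Segment 2: SEQ = 33050, len = 200 B, covers [33050, 33249]
Segment 3: SEQ = 33250, len = 311 B, covers [33250, 33560] [LOST]
Segment 4: SEQ = 33561, len = 628 B, covers [33561, 34188]
In-order data received: bytes [32134, 33249] (segments 1..2).
Segment 3 missing -> gap begins at byte 33250; later segments buffered out of order.
Cumulative ACK = next expected in-order byte = 32134 + 916 + 200 = 33250

33250


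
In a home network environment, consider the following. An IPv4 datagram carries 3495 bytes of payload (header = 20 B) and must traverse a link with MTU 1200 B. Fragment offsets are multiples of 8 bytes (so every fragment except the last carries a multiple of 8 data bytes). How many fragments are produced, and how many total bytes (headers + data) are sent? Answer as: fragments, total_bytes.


Max data per non-final fragment = floor((MTU - header)/8)*8 = floor((1200 - 20)/8)*8 = floor(1180/8)*8 = 1176 B
Final fragment needs no 8-byte alignment: it can carry up to MTU - header = 1180 B
Non-final fragments needed = ceil((payload - 1180) / 1176) = ceil(2315/1176) = ceil(1.9685) = 2
Number of fragments = 2 + 1 = 3
Fragment sizes (data): 2 * 1176 B + 1143 B (last, 1143 <= 1180 OK)
Total bytes sent = payload + n_frags * header = 3495 + 3*20 = 3495 + 60 = 3555 B

3, 3555


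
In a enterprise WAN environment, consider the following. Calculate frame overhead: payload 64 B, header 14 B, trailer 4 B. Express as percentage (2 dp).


Given: payload = 64 B, header = 14 B, trailer = 4 B
Overhead bytes = header + trailer = 14 + 4 = 18
Total frame = payload + overhead = 64 + 18 = 82
Overhead % = 18 / 82 * 100 = 21.9512% -> 21.95% (2 dp)

21.95


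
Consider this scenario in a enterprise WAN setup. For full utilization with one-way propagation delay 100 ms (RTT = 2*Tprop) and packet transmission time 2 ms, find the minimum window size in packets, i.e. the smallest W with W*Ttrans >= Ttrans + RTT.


Given: Ttrans = 2 ms, RTT = 200 ms (= 2 * Tprop, Tprop = 100 ms)
Time until first ACK returns = Ttrans + RTT = 2 + 200 = 202 ms
Need W * Ttrans >= Ttrans + RTT  ->  W >= (Ttrans + RTT) / Ttrans
(Ttrans + RTT) / Ttrans = 202 / 2 = 101
W_min = ceil(101) = 101

101


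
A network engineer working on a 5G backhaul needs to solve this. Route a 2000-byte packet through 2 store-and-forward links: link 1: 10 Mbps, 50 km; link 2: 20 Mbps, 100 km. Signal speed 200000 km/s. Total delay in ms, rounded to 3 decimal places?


Packet = 2000 bytes = 16000 bits. Store-and-forward: sum (t_trans + t_prop) per link.
Link 1: t_trans = 16000/(10*10^6) s = 1.6000 ms; t_prop = 50/200000 s = 0.2500 ms; subtotal = 1.8500 ms
Link 2: t_trans = 16000/(20*10^6) s = 0.8000 ms; t_prop = 100/200000 s = 0.5000 ms; subtotal = 1.3000 ms
End-to-end = 1.8500 + 1.3000 = 3.1500 ms -> 3.150 ms (3 dp)

3.150


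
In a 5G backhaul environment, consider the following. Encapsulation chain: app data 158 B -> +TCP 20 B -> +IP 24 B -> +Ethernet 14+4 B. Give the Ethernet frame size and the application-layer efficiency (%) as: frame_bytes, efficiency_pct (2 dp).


TCP segment = 158 + 20 = 178 B
IP packet = 178 + 24 = 202 B
Ethernet frame = 202 + 14 + 4 = 220 B
Efficiency = app / frame = 158 / 220 = 0.718182 = 71.8182% -> 71.82% (2 dp)

220, 71.82


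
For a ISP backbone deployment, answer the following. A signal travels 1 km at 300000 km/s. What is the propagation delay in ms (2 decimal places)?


Given: distance = 1 km, speed = 300000 km/s
Delay = distance / speed = 1 / 300000 seconds
Delay in ms = 1 * 1000 / 300000
Delay = 0.0033 ms
Rounded to 2 dp = 0.00 ms

0.00


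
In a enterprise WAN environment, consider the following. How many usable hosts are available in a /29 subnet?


Given: subnet mask /29
Host bits = 32 - 29 = 3
Total addresses = 2^3 = 8
Usable hosts = 8 - 2 (network + broadcast) = 6

6


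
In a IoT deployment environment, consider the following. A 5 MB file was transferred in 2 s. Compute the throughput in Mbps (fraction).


Given: file = 5 MB, time = 2 s
File in Mb = 5 * 8 = 40 Mb
Throughput = 40 / 2 Mbps
Throughput = 20 Mbps

20


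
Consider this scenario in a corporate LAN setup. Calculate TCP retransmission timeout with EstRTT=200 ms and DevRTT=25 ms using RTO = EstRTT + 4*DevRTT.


Given: EstRTT = 200 ms, DevRTT = 25 ms
Timeout = EstRTT + 4 * DevRTT
4 * DevRTT = 4 * 25 = 100
Timeout = 200 + 100 = 300 ms

300


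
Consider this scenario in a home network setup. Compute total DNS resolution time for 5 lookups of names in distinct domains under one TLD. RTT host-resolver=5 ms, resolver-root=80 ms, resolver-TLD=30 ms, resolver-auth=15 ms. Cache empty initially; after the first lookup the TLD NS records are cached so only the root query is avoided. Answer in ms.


Lookup 1 (cold cache): local + root + TLD + auth = 5 + 80 + 30 + 15 = 130 ms
Lookups 2..5 (TLD NS cached -> skip root; new domain -> still ask TLD and auth): local + TLD + auth = 5 + 30 + 15 = 50 ms each
Remaining 4 lookups: 4 * 50 = 200 ms
Total = 130 + 200 = 330 ms

330


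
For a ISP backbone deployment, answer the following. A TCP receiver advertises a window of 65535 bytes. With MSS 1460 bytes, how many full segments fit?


Given: RWND = 65535 bytes, MSS = 1460 bytes
Full segments = floor(RWND / MSS)
Full segments = floor(65535 / 1460)
Full segments = floor(44.887) = 44

44


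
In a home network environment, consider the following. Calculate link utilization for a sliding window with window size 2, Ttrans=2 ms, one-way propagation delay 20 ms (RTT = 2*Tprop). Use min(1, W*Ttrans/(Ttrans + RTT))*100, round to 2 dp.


Given: W = 2, Ttrans = 2 ms, RTT = 40 ms (= 2 * Tprop, Tprop = 20 ms)
Cycle time = Ttrans + RTT = 2 + 40 = 42 ms (first packet sent until its ACK returns)
W * Ttrans = 2 * 2 = 4 ms of sending per cycle
W * Ttrans / (Ttrans + RTT) = 4 / 42 = 0.095238
U = min(1, 0.095238) = 0.095238
U% = 9.52%

9.52


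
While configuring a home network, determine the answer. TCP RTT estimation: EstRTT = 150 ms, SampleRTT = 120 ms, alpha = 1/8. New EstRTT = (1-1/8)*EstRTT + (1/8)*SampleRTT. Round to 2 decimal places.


Given: EstRTT = 150 ms, SampleRTT = 120 ms, alpha = 1/8
New EstRTT = (1 - alpha) * EstRTT + alpha * SampleRTT
(7/8) * 150 = 131.25
(1/8) * 120 = 15
New EstRTT = 131.25 + 15 = 146.25 ms -> 146.25 ms (2 dp)

146.25


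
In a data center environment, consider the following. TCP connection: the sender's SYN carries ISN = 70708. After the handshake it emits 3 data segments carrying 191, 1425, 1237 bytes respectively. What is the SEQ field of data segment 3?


The SYN occupies sequence number ISN = 70708, so the first data byte is ISN + 1 = 70709.
SEQ of data segment i = (ISN + 1) + sum of payload sizes of segments 1..i-1.
Segment 1: SEQ = 70709, payload = 191 bytes
Segment 2: SEQ = 70900, payload = 1425 bytes
Segment 3: SEQ = 72325, payload = 1237 bytes
SEQ of segment 3 = 70709 + 191 + 1425 = 72325

72325


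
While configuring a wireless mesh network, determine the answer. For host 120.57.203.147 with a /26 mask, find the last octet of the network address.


Given: IP = 120.57.203.147, prefix = /26
Subnet mask = 255.255.255.192
Last octet of IP: 147
Last octet of mask: 192
Network last octet = 147 AND 192 = 128

128


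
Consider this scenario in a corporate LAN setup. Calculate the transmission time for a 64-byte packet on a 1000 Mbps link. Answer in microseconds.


Given: packet = 64 bytes, bandwidth = 1000 Mbps
Packet in bits = 64 * 8 = 512 bits
Bandwidth = 1000 * 10^6 = 1000000000 bps
Time = 512 / 1000000000 seconds
Time in us = 512 * 10^6 / 1000000000 = 0.512

0.512


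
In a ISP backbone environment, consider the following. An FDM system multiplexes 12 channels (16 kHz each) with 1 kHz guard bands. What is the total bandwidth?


Given: 12 channels, 16 kHz each, guard = 1 kHz
Channel bandwidth = 12 * 16 = 192 kHz
Guard bands = 11 gaps * 1 kHz = 11 kHz
Total = 192 + 11 = 203 kHz

203


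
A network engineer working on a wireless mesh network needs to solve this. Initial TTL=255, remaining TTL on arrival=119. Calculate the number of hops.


Given: initial TTL = 255, received TTL = 119
Hops = initial TTL - received TTL
Hops = 255 - 119 = 136

136
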